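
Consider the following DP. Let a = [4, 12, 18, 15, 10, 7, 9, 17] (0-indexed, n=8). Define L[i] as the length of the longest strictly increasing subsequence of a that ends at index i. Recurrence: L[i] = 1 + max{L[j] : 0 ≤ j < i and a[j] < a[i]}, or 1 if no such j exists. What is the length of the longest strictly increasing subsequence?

4

   i    0    1    2    3    4    5    6    7
a[i]    4   12   18   15   10    7    9   17
L[i]    1    2    3    3    2    2    3    4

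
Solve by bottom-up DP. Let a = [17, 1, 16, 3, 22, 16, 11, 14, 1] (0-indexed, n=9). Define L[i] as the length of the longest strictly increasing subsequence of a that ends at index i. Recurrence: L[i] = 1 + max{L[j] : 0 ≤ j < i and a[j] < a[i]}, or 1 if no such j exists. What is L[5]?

   i    0    1    2    3    4    5    6    7    8
a[i]   17    1   16    3   22   16   11   14    1
L[i]    1    1    2    2    3    3    3    4    1

3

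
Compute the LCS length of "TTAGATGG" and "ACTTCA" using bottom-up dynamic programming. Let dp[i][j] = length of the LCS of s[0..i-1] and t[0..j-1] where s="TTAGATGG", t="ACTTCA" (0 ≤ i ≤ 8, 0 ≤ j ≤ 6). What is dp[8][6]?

3

   ''  A  C  T  T  C  A
''  0  0  0  0  0  0  0
 T  0  0  0  1  1  1  1
 T  0  0  0  1  2  2  2
 A  0  1  1  1  2  2  3
 G  0  1  1  1  2  2  3
 A  0  1  1  1  2  2  3
 T  0  1  1  2  2  2  3
 G  0  1  1  2  2  2  3
 G  0  1  1  2  2  2  3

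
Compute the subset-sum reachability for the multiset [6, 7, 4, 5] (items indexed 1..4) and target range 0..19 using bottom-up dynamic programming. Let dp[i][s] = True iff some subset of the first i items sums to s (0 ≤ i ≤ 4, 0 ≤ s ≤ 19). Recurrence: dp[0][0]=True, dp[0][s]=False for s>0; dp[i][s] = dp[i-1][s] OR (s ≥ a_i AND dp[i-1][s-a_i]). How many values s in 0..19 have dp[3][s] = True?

i\s   0   1   2   3   4   5   6   7   8   9  10  11  12  13  14  15  16  17  18  19
  0   T   F   F   F   F   F   F   F   F   F   F   F   F   F   F   F   F   F   F   F
  1   T   F   F   F   F   F   T   F   F   F   F   F   F   F   F   F   F   F   F   F
  2   T   F   F   F   F   F   T   T   F   F   F   F   F   T   F   F   F   F   F   F
  3   T   F   F   F   T   F   T   T   F   F   T   T   F   T   F   F   F   T   F   F
  4   T   F   F   F   T   T   T   T   F   T   T   T   T   T   F   T   T   T   T   F

8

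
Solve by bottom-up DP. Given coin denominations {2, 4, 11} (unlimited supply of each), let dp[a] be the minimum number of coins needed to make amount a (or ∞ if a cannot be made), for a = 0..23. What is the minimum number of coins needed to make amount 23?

4

 a  0  1  2  3  4  5  6  7  8  9 10 11 12 13 14 15 16 17 18 19 20 21 22 23
dp  0  -  1  -  1  -  2  -  2  -  3  1  3  2  4  2  4  3  5  3  5  4  2  4
(- denotes ∞ / unreachable)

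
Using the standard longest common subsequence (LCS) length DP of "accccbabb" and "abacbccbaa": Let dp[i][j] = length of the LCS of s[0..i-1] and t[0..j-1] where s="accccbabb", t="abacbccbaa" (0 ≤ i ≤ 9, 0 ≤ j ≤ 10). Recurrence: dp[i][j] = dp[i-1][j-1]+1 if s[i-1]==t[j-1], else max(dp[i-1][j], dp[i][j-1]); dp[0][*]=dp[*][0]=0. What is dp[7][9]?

6

   ''  a  b  a  c  b  c  c  b  a  a
''  0  0  0  0  0  0  0  0  0  0  0
 a  0  1  1  1  1  1  1  1  1  1  1
 c  0  1  1  1  2  2  2  2  2  2  2
 c  0  1  1  1  2  2  3  3  3  3  3
 c  0  1  1  1  2  2  3  4  4  4  4
 c  0  1  1  1  2  2  3  4  4  4  4
 b  0  1  2  2  2  3  3  4  5  5  5
 a  0  1  2  3  3  3  3  4  5  6  6
 b  0  1  2  3  3  4  4  4  5  6  6
 b  0  1  2  3  3  4  4  4  5  6  6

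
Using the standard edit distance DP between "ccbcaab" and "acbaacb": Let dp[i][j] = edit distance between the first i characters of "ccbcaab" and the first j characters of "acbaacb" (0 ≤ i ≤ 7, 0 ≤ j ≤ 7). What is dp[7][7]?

   ''  a  c  b  a  a  c  b
''  0  1  2  3  4  5  6  7
 c  1  1  1  2  3  4  5  6
 c  2  2  1  2  3  4  4  5
 b  3  3  2  1  2  3  4  4
 c  4  4  3  2  2  3  3  4
 a  5  4  4  3  2  2  3  4
 a  6  5  5  4  3  2  3  4
 b  7  6  6  5  4  3  3  3

3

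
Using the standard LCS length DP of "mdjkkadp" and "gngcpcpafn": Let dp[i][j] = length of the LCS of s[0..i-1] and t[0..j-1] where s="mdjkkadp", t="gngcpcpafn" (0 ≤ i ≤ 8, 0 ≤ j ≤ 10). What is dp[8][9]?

   ''  g  n  g  c  p  c  p  a  f  n
''  0  0  0  0  0  0  0  0  0  0  0
 m  0  0  0  0  0  0  0  0  0  0  0
 d  0  0  0  0  0  0  0  0  0  0  0
 j  0  0  0  0  0  0  0  0  0  0  0
 k  0  0  0  0  0  0  0  0  0  0  0
 k  0  0  0  0  0  0  0  0  0  0  0
 a  0  0  0  0  0  0  0  0  1  1  1
 d  0  0  0  0  0  0  0  0  1  1  1
 p  0  0  0  0  0  1  1  1  1  1  1

1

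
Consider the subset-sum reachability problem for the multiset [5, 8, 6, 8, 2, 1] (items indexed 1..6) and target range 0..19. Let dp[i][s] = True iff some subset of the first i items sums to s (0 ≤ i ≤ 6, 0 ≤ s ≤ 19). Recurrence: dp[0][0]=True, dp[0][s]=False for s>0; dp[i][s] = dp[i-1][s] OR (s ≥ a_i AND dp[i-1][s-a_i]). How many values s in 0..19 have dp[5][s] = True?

14

i\s   0   1   2   3   4   5   6   7   8   9  10  11  12  13  14  15  16  17  18  19
  0   T   F   F   F   F   F   F   F   F   F   F   F   F   F   F   F   F   F   F   F
  1   T   F   F   F   F   T   F   F   F   F   F   F   F   F   F   F   F   F   F   F
  2   T   F   F   F   F   T   F   F   T   F   F   F   F   T   F   F   F   F   F   F
  3   T   F   F   F   F   T   T   F   T   F   F   T   F   T   T   F   F   F   F   T
  4   T   F   F   F   F   T   T   F   T   F   F   T   F   T   T   F   T   F   F   T
  5   T   F   T   F   F   T   T   T   T   F   T   T   F   T   T   T   T   F   T   T
  6   T   T   T   T   F   T   T   T   T   T   T   T   T   T   T   T   T   T   T   T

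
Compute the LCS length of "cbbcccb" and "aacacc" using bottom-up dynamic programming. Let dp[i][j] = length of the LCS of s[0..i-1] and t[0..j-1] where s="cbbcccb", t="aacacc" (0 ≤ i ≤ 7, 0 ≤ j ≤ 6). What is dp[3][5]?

   ''  a  a  c  a  c  c
''  0  0  0  0  0  0  0
 c  0  0  0  1  1  1  1
 b  0  0  0  1  1  1  1
 b  0  0  0  1  1  1  1
 c  0  0  0  1  1  2  2
 c  0  0  0  1  1  2  3
 c  0  0  0  1  1  2  3
 b  0  0  0  1  1  2  3

1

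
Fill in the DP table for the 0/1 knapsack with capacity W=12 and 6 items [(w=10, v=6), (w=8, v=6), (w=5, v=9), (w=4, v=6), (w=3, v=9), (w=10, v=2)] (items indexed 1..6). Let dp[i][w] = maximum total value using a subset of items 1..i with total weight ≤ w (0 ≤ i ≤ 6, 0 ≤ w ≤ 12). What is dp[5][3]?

9

i\w   0   1   2   3   4   5   6   7   8   9  10  11  12
  0   0   0   0   0   0   0   0   0   0   0   0   0   0
  1   0   0   0   0   0   0   0   0   0   0   6   6   6
  2   0   0   0   0   0   0   0   0   6   6   6   6   6
  3   0   0   0   0   0   9   9   9   9   9   9   9   9
  4   0   0   0   0   6   9   9   9   9  15  15  15  15
  5   0   0   0   9   9   9   9  15  18  18  18  18  24
  6   0   0   0   9   9   9   9  15  18  18  18  18  24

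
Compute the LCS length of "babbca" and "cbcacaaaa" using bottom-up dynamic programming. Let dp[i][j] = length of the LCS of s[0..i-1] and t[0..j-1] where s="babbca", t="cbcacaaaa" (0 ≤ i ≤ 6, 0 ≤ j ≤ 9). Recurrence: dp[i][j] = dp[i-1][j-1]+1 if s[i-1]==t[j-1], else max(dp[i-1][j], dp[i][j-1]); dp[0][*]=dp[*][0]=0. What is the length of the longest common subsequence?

4

   ''  c  b  c  a  c  a  a  a  a
''  0  0  0  0  0  0  0  0  0  0
 b  0  0  1  1  1  1  1  1  1  1
 a  0  0  1  1  2  2  2  2  2  2
 b  0  0  1  1  2  2  2  2  2  2
 b  0  0  1  1  2  2  2  2  2  2
 c  0  1  1  2  2  3  3  3  3  3
 a  0  1  1  2  3  3  4  4  4  4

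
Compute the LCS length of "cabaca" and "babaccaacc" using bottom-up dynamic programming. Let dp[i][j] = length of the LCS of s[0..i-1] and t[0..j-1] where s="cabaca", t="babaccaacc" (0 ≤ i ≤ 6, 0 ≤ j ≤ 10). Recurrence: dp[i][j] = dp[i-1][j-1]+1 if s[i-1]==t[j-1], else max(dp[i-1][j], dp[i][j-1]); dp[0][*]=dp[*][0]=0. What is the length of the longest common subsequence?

   ''  b  a  b  a  c  c  a  a  c  c
''  0  0  0  0  0  0  0  0  0  0  0
 c  0  0  0  0  0  1  1  1  1  1  1
 a  0  0  1  1  1  1  1  2  2  2  2
 b  0  1  1  2  2  2  2  2  2  2  2
 a  0  1  2  2  3  3  3  3  3  3  3
 c  0  1  2  2  3  4  4  4  4  4  4
 a  0  1  2  2  3  4  4  5  5  5  5

5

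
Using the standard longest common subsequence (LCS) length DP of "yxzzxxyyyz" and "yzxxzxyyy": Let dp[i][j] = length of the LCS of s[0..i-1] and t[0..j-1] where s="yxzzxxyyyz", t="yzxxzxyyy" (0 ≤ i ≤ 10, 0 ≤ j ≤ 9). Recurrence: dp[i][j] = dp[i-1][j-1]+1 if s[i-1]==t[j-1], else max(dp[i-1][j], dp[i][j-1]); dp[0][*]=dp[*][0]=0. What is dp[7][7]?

   ''  y  z  x  x  z  x  y  y  y
''  0  0  0  0  0  0  0  0  0  0
 y  0  1  1  1  1  1  1  1  1  1
 x  0  1  1  2  2  2  2  2  2  2
 z  0  1  2  2  2  3  3  3  3  3
 z  0  1  2  2  2  3  3  3  3  3
 x  0  1  2  3  3  3  4  4  4  4
 x  0  1  2  3  4  4  4  4  4  4
 y  0  1  2  3  4  4  4  5  5  5
 y  0  1  2  3  4  4  4  5  6  6
 y  0  1  2  3  4  4  4  5  6  7
 z  0  1  2  3  4  5  5  5  6  7

5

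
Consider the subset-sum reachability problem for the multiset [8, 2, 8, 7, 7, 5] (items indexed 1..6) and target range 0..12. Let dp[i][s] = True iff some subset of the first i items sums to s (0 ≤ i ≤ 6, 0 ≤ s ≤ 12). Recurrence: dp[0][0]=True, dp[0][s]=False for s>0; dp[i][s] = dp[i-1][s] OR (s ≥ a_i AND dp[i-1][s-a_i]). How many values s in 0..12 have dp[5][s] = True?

6

i\s   0   1   2   3   4   5   6   7   8   9  10  11  12
  0   T   F   F   F   F   F   F   F   F   F   F   F   F
  1   T   F   F   F   F   F   F   F   T   F   F   F   F
  2   T   F   T   F   F   F   F   F   T   F   T   F   F
  3   T   F   T   F   F   F   F   F   T   F   T   F   F
  4   T   F   T   F   F   F   F   T   T   T   T   F   F
  5   T   F   T   F   F   F   F   T   T   T   T   F   F
  6   T   F   T   F   F   T   F   T   T   T   T   F   T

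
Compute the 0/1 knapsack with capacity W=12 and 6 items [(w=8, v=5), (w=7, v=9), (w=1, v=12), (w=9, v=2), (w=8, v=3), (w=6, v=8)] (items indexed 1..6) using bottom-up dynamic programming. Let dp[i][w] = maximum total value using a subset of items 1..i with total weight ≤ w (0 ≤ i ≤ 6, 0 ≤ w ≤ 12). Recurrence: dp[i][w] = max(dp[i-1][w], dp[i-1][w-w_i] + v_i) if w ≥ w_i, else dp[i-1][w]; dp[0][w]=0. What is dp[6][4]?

i\w   0   1   2   3   4   5   6   7   8   9  10  11  12
  0   0   0   0   0   0   0   0   0   0   0   0   0   0
  1   0   0   0   0   0   0   0   0   5   5   5   5   5
  2   0   0   0   0   0   0   0   9   9   9   9   9   9
  3   0  12  12  12  12  12  12  12  21  21  21  21  21
  4   0  12  12  12  12  12  12  12  21  21  21  21  21
  5   0  12  12  12  12  12  12  12  21  21  21  21  21
  6   0  12  12  12  12  12  12  20  21  21  21  21  21

12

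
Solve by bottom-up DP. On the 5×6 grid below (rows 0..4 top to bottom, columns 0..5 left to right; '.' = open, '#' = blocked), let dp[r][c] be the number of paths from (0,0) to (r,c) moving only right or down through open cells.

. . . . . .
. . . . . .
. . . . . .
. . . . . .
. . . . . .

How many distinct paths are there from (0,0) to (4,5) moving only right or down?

r\c   0   1   2   3   4   5
  0   1   1   1   1   1   1
  1   1   2   3   4   5   6
  2   1   3   6  10  15  21
  3   1   4  10  20  35  56
  4   1   5  15  35  70 126

126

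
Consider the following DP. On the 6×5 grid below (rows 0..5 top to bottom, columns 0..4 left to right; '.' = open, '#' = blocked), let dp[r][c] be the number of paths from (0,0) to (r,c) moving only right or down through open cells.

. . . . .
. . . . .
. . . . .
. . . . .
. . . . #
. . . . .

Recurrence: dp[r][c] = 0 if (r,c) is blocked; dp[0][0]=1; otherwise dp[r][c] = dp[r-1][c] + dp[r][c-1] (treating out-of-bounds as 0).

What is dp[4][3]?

r\c   0   1   2   3   4
  0   1   1   1   1   1
  1   1   2   3   4   5
  2   1   3   6  10  15
  3   1   4  10  20  35
  4   1   5  15  35   0
  5   1   6  21  56  56

35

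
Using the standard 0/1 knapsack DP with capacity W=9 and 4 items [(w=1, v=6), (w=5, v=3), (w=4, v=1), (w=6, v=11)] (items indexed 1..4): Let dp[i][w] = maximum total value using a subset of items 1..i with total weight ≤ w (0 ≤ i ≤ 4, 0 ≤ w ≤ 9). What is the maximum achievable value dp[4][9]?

17

i\w   0   1   2   3   4   5   6   7   8   9
  0   0   0   0   0   0   0   0   0   0   0
  1   0   6   6   6   6   6   6   6   6   6
  2   0   6   6   6   6   6   9   9   9   9
  3   0   6   6   6   6   7   9   9   9   9
  4   0   6   6   6   6   7  11  17  17  17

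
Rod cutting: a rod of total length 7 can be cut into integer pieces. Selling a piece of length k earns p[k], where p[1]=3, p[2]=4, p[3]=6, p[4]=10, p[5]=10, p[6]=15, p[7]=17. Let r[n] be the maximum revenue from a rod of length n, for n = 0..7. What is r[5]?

15

   n    0    1    2    3    4    5    6    7
r[n]    0    3    6    9   12   15   18   21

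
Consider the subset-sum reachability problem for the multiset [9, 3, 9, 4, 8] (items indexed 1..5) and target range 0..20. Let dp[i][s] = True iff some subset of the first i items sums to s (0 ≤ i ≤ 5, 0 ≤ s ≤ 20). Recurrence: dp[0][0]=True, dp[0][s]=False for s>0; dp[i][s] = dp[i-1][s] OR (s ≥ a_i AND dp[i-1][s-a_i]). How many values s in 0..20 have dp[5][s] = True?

i\s   0   1   2   3   4   5   6   7   8   9  10  11  12  13  14  15  16  17  18  19  20
  0   T   F   F   F   F   F   F   F   F   F   F   F   F   F   F   F   F   F   F   F   F
  1   T   F   F   F   F   F   F   F   F   T   F   F   F   F   F   F   F   F   F   F   F
  2   T   F   F   T   F   F   F   F   F   T   F   F   T   F   F   F   F   F   F   F   F
  3   T   F   F   T   F   F   F   F   F   T   F   F   T   F   F   F   F   F   T   F   F
  4   T   F   F   T   T   F   F   T   F   T   F   F   T   T   F   F   T   F   T   F   F
  5   T   F   F   T   T   F   F   T   T   T   F   T   T   T   F   T   T   T   T   F   T

14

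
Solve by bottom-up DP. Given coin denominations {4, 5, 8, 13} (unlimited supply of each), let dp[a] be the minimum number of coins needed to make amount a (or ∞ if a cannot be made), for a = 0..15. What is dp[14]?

3

 a  0  1  2  3  4  5  6  7  8  9 10 11 12 13 14 15
dp  0  -  -  -  1  1  -  -  1  2  2  -  2  1  3  3
(- denotes ∞ / unreachable)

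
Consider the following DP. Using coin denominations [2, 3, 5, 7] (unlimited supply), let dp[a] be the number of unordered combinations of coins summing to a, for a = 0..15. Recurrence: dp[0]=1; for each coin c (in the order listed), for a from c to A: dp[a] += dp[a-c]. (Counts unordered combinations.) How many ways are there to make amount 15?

after  coin     0     1     2     3     4     5     6     7     8     9    10    11    12    13    14    15
          2     1     0     1     0     1     0     1     0     1     0     1     0     1     0     1     0
          3     1     0     1     1     1     1     2     1     2     2     2     2     3     2     3     3
          5     1     0     1     1     1     2     2     2     3     3     4     4     5     5     6     7
          7     1     0     1     1     1     2     2     3     3     4     5     5     7     7     9    10

10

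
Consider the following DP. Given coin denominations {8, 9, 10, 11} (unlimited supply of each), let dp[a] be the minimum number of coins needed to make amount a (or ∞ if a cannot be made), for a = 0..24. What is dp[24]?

3

 a  0  1  2  3  4  5  6  7  8  9 10 11 12 13 14 15 16 17 18 19 20 21 22 23 24
dp  0  -  -  -  -  -  -  -  1  1  1  1  -  -  -  -  2  2  2  2  2  2  2  -  3
(- denotes ∞ / unreachable)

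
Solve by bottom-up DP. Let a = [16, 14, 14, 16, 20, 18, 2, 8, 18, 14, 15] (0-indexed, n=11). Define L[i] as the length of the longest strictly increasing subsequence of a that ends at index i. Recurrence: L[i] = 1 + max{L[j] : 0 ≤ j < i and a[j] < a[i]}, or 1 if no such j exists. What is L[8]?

3

   i    0    1    2    3    4    5    6    7    8    9   10
a[i]   16   14   14   16   20   18    2    8   18   14   15
L[i]    1    1    1    2    3    3    1    2    3    3    4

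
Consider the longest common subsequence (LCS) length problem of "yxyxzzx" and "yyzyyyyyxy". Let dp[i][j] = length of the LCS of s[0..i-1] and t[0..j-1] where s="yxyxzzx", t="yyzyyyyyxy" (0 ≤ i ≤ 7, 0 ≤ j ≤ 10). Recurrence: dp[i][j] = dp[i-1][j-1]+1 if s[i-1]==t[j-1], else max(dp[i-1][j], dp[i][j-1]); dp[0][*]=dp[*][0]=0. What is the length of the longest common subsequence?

   ''  y  y  z  y  y  y  y  y  x  y
''  0  0  0  0  0  0  0  0  0  0  0
 y  0  1  1  1  1  1  1  1  1  1  1
 x  0  1  1  1  1  1  1  1  1  2  2
 y  0  1  2  2  2  2  2  2  2  2  3
 x  0  1  2  2  2  2  2  2  2  3  3
 z  0  1  2  3  3  3  3  3  3  3  3
 z  0  1  2  3  3  3  3  3  3  3  3
 x  0  1  2  3  3  3  3  3  3  4  4

4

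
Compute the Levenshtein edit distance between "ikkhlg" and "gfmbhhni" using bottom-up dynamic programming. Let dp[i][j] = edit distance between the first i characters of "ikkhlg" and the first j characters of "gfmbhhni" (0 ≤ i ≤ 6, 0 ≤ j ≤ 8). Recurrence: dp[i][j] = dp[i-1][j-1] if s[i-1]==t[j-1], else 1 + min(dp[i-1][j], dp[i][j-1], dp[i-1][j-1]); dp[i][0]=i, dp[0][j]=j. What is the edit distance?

   ''  g  f  m  b  h  h  n  i
''  0  1  2  3  4  5  6  7  8
 i  1  1  2  3  4  5  6  7  7
 k  2  2  2  3  4  5  6  7  8
 k  3  3  3  3  4  5  6  7  8
 h  4  4  4  4  4  4  5  6  7
 l  5  5  5  5  5  5  5  6  7
 g  6  5  6  6  6  6  6  6  7

7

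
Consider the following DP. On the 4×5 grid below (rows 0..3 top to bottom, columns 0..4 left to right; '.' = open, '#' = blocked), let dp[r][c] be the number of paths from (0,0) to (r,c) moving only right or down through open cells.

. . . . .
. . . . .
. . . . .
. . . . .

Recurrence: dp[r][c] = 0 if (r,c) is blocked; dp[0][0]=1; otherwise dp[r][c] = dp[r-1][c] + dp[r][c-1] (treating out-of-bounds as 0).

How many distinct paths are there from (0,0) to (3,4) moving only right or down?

35

r\c   0   1   2   3   4
  0   1   1   1   1   1
  1   1   2   3   4   5
  2   1   3   6  10  15
  3   1   4  10  20  35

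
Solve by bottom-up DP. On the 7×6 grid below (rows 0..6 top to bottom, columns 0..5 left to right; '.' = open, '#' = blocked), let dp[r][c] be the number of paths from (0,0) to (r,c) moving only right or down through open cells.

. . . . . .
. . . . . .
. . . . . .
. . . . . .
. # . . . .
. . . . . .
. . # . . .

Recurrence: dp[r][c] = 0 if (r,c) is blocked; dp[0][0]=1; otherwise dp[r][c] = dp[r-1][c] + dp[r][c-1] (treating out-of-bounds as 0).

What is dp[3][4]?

r\c   0   1   2   3   4   5
  0   1   1   1   1   1   1
  1   1   2   3   4   5   6
  2   1   3   6  10  15  21
  3   1   4  10  20  35  56
  4   1   0  10  30  65 121
  5   1   1  11  41 106 227
  6   1   2   0  41 147 374

35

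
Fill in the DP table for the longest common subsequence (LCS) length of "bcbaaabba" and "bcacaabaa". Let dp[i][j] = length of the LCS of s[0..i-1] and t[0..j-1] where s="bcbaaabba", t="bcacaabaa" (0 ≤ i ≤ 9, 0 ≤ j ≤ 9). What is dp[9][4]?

3

   ''  b  c  a  c  a  a  b  a  a
''  0  0  0  0  0  0  0  0  0  0
 b  0  1  1  1  1  1  1  1  1  1
 c  0  1  2  2  2  2  2  2  2  2
 b  0  1  2  2  2  2  2  3  3  3
 a  0  1  2  3  3  3  3  3  4  4
 a  0  1  2  3  3  4  4  4  4  5
 a  0  1  2  3  3  4  5  5  5  5
 b  0  1  2  3  3  4  5  6  6  6
 b  0  1  2  3  3  4  5  6  6  6
 a  0  1  2  3  3  4  5  6  7  7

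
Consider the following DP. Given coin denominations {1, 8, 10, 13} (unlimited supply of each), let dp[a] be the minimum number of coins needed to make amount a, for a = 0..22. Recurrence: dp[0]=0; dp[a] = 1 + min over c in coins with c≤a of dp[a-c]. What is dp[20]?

2

 a  0  1  2  3  4  5  6  7  8  9 10 11 12 13 14 15 16 17 18 19 20 21 22
dp  0  1  2  3  4  5  6  7  1  2  1  2  3  1  2  3  2  3  2  3  2  2  3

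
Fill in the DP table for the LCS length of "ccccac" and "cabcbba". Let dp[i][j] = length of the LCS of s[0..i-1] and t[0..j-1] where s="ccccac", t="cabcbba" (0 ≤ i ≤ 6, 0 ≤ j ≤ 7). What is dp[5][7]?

   ''  c  a  b  c  b  b  a
''  0  0  0  0  0  0  0  0
 c  0  1  1  1  1  1  1  1
 c  0  1  1  1  2  2  2  2
 c  0  1  1  1  2  2  2  2
 c  0  1  1  1  2  2  2  2
 a  0  1  2  2  2  2  2  3
 c  0  1  2  2  3  3  3  3

3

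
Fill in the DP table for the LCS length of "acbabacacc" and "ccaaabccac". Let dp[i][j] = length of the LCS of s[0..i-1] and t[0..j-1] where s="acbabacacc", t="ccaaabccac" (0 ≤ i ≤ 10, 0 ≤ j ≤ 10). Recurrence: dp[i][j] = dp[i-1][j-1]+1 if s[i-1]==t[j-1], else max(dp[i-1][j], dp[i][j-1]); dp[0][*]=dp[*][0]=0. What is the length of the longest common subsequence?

6

   ''  c  c  a  a  a  b  c  c  a  c
''  0  0  0  0  0  0  0  0  0  0  0
 a  0  0  0  1  1  1  1  1  1  1  1
 c  0  1  1  1  1  1  1  2  2  2  2
 b  0  1  1  1  1  1  2  2  2  2  2
 a  0  1  1  2  2  2  2  2  2  3  3
 b  0  1  1  2  2  2  3  3  3  3  3
 a  0  1  1  2  3  3  3  3  3  4  4
 c  0  1  2  2  3  3  3  4  4  4  5
 a  0  1  2  3  3  4  4  4  4  5  5
 c  0  1  2  3  3  4  4  5  5  5  6
 c  0  1  2  3  3  4  4  5  6  6  6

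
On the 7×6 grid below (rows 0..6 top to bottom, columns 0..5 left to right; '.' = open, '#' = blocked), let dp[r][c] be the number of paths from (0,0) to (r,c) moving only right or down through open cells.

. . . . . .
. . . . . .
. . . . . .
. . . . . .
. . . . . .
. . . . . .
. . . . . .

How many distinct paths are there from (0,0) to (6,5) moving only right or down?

r\c   0   1   2   3   4   5
  0   1   1   1   1   1   1
  1   1   2   3   4   5   6
  2   1   3   6  10  15  21
  3   1   4  10  20  35  56
  4   1   5  15  35  70 126
  5   1   6  21  56 126 252
  6   1   7  28  84 210 462

462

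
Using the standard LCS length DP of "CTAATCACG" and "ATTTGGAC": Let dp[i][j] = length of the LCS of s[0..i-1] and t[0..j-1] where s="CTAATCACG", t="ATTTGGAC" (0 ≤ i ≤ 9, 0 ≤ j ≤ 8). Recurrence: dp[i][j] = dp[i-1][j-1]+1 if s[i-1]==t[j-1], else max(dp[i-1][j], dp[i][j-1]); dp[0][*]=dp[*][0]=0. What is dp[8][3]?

2

   ''  A  T  T  T  G  G  A  C
''  0  0  0  0  0  0  0  0  0
 C  0  0  0  0  0  0  0  0  1
 T  0  0  1  1  1  1  1  1  1
 A  0  1  1  1  1  1  1  2  2
 A  0  1  1  1  1  1  1  2  2
 T  0  1  2  2  2  2  2  2  2
 C  0  1  2  2  2  2  2  2  3
 A  0  1  2  2  2  2  2  3  3
 C  0  1  2  2  2  2  2  3  4
 G  0  1  2  2  2  3  3  3  4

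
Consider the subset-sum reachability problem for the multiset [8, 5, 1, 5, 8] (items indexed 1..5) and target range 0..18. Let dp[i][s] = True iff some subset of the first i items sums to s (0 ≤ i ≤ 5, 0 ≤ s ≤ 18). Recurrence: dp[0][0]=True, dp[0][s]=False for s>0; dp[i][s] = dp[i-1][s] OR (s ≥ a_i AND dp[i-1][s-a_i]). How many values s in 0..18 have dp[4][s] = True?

11

i\s   0   1   2   3   4   5   6   7   8   9  10  11  12  13  14  15  16  17  18
  0   T   F   F   F   F   F   F   F   F   F   F   F   F   F   F   F   F   F   F
  1   T   F   F   F   F   F   F   F   T   F   F   F   F   F   F   F   F   F   F
  2   T   F   F   F   F   T   F   F   T   F   F   F   F   T   F   F   F   F   F
  3   T   T   F   F   F   T   T   F   T   T   F   F   F   T   T   F   F   F   F
  4   T   T   F   F   F   T   T   F   T   T   T   T   F   T   T   F   F   F   T
  5   T   T   F   F   F   T   T   F   T   T   T   T   F   T   T   F   T   T   T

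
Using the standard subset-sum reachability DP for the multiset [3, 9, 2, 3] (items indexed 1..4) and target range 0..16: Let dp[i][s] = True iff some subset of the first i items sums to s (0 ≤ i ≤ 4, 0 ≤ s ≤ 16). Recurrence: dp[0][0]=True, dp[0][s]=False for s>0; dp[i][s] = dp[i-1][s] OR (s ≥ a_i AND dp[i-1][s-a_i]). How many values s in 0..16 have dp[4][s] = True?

11

i\s   0   1   2   3   4   5   6   7   8   9  10  11  12  13  14  15  16
  0   T   F   F   F   F   F   F   F   F   F   F   F   F   F   F   F   F
  1   T   F   F   T   F   F   F   F   F   F   F   F   F   F   F   F   F
  2   T   F   F   T   F   F   F   F   F   T   F   F   T   F   F   F   F
  3   T   F   T   T   F   T   F   F   F   T   F   T   T   F   T   F   F
  4   T   F   T   T   F   T   T   F   T   T   F   T   T   F   T   T   F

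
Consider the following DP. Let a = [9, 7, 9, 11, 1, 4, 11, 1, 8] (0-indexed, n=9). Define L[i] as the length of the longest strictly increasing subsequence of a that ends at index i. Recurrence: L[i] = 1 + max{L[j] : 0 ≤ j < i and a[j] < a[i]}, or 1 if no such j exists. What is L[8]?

   i    0    1    2    3    4    5    6    7    8
a[i]    9    7    9   11    1    4   11    1    8
L[i]    1    1    2    3    1    2    3    1    3

3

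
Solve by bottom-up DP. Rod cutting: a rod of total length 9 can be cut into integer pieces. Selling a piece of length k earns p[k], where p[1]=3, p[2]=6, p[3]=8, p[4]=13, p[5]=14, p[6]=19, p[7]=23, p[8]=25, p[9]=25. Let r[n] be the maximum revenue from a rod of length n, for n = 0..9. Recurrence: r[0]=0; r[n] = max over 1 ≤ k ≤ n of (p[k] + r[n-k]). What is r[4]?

13

   n    0    1    2    3    4    5    6    7    8    9
r[n]    0    3    6    9   13   16   19   23   26   29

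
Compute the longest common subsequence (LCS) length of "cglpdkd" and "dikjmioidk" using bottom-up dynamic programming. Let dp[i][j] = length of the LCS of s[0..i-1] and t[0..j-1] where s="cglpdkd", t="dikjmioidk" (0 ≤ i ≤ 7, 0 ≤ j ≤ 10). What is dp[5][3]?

1

   ''  d  i  k  j  m  i  o  i  d  k
''  0  0  0  0  0  0  0  0  0  0  0
 c  0  0  0  0  0  0  0  0  0  0  0
 g  0  0  0  0  0  0  0  0  0  0  0
 l  0  0  0  0  0  0  0  0  0  0  0
 p  0  0  0  0  0  0  0  0  0  0  0
 d  0  1  1  1  1  1  1  1  1  1  1
 k  0  1  1  2  2  2  2  2  2  2  2
 d  0  1  1  2  2  2  2  2  2  3  3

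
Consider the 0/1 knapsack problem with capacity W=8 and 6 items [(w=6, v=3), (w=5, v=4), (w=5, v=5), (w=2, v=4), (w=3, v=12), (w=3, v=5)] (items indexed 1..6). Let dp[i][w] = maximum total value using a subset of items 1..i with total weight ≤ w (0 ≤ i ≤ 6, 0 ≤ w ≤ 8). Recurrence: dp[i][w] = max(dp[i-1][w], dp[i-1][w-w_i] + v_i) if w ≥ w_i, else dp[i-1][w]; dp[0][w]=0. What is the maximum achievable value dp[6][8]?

21

i\w   0   1   2   3   4   5   6   7   8
  0   0   0   0   0   0   0   0   0   0
  1   0   0   0   0   0   0   3   3   3
  2   0   0   0   0   0   4   4   4   4
  3   0   0   0   0   0   5   5   5   5
  4   0   0   4   4   4   5   5   9   9
  5   0   0   4  12  12  16  16  16  17
  6   0   0   4  12  12  16  17  17  21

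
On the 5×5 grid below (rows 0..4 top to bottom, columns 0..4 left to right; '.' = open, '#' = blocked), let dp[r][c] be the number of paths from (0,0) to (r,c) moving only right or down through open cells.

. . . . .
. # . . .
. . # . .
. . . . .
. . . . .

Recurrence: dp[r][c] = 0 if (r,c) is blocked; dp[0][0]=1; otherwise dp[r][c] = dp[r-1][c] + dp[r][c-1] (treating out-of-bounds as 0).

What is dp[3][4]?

9

r\c   0   1   2   3   4
  0   1   1   1   1   1
  1   1   0   1   2   3
  2   1   1   0   2   5
  3   1   2   2   4   9
  4   1   3   5   9  18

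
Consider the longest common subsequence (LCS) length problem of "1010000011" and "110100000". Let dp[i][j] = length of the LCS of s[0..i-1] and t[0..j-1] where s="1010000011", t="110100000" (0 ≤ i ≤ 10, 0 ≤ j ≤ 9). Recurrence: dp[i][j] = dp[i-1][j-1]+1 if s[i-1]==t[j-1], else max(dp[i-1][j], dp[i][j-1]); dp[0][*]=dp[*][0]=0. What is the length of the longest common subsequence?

   ''  1  1  0  1  0  0  0  0  0
''  0  0  0  0  0  0  0  0  0  0
 1  0  1  1  1  1  1  1  1  1  1
 0  0  1  1  2  2  2  2  2  2  2
 1  0  1  2  2  3  3  3  3  3  3
 0  0  1  2  3  3  4  4  4  4  4
 0  0  1  2  3  3  4  5  5  5  5
 0  0  1  2  3  3  4  5  6  6  6
 0  0  1  2  3  3  4  5  6  7  7
 0  0  1  2  3  3  4  5  6  7  8
 1  0  1  2  3  4  4  5  6  7  8
 1  0  1  2  3  4  4  5  6  7  8

8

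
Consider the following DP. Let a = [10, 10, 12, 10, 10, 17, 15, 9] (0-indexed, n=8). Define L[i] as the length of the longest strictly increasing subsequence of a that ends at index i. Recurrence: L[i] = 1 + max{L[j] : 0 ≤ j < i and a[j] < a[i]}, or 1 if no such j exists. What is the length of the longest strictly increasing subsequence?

   i    0    1    2    3    4    5    6    7
a[i]   10   10   12   10   10   17   15    9
L[i]    1    1    2    1    1    3    3    1

3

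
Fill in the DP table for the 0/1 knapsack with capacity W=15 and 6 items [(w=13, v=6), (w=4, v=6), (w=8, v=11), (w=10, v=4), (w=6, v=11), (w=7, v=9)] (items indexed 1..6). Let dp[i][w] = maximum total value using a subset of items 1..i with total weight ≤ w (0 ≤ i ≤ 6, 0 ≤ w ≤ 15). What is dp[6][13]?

20

i\w   0   1   2   3   4   5   6   7   8   9  10  11  12  13  14  15
  0   0   0   0   0   0   0   0   0   0   0   0   0   0   0   0   0
  1   0   0   0   0   0   0   0   0   0   0   0   0   0   6   6   6
  2   0   0   0   0   6   6   6   6   6   6   6   6   6   6   6   6
  3   0   0   0   0   6   6   6   6  11  11  11  11  17  17  17  17
  4   0   0   0   0   6   6   6   6  11  11  11  11  17  17  17  17
  5   0   0   0   0   6   6  11  11  11  11  17  17  17  17  22  22
  6   0   0   0   0   6   6  11  11  11  11  17  17  17  20  22  22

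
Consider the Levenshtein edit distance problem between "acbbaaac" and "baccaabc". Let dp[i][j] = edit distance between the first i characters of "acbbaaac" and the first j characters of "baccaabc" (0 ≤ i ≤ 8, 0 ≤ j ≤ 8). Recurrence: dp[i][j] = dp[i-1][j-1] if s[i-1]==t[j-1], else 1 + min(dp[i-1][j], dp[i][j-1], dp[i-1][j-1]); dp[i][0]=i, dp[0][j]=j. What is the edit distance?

4

   ''  b  a  c  c  a  a  b  c
''  0  1  2  3  4  5  6  7  8
 a  1  1  1  2  3  4  5  6  7
 c  2  2  2  1  2  3  4  5  6
 b  3  2  3  2  2  3  4  4  5
 b  4  3  3  3  3  3  4  4  5
 a  5  4  3  4  4  3  3  4  5
 a  6  5  4  4  5  4  3  4  5
 a  7  6  5  5  5  5  4  4  5
 c  8  7  6  5  5  6  5  5  4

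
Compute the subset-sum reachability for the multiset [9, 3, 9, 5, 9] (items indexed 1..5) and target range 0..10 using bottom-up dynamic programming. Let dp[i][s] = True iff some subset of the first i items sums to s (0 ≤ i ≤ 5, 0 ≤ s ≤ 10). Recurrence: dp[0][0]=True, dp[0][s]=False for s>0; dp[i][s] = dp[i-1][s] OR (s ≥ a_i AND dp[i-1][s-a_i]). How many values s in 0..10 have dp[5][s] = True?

5

i\s   0   1   2   3   4   5   6   7   8   9  10
  0   T   F   F   F   F   F   F   F   F   F   F
  1   T   F   F   F   F   F   F   F   F   T   F
  2   T   F   F   T   F   F   F   F   F   T   F
  3   T   F   F   T   F   F   F   F   F   T   F
  4   T   F   F   T   F   T   F   F   T   T   F
  5   T   F   F   T   F   T   F   F   T   T   F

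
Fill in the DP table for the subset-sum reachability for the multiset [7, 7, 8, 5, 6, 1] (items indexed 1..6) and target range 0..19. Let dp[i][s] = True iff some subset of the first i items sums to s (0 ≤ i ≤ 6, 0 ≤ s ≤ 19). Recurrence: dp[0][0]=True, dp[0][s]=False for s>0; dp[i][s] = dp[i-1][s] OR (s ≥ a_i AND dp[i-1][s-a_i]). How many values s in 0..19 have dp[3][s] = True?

5

i\s   0   1   2   3   4   5   6   7   8   9  10  11  12  13  14  15  16  17  18  19
  0   T   F   F   F   F   F   F   F   F   F   F   F   F   F   F   F   F   F   F   F
  1   T   F   F   F   F   F   F   T   F   F   F   F   F   F   F   F   F   F   F   F
  2   T   F   F   F   F   F   F   T   F   F   F   F   F   F   T   F   F   F   F   F
  3   T   F   F   F   F   F   F   T   T   F   F   F   F   F   T   T   F   F   F   F
  4   T   F   F   F   F   T   F   T   T   F   F   F   T   T   T   T   F   F   F   T
  5   T   F   F   F   F   T   T   T   T   F   F   T   T   T   T   T   F   F   T   T
  6   T   T   F   F   F   T   T   T   T   T   F   T   T   T   T   T   T   F   T   T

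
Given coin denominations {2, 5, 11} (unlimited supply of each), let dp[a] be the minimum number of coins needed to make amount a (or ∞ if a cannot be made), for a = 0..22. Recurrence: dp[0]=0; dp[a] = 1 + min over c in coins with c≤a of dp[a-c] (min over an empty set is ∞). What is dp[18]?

3

 a  0  1  2  3  4  5  6  7  8  9 10 11 12 13 14 15 16 17 18 19 20 21 22
dp  0  -  1  -  2  1  3  2  4  3  2  1  3  2  4  3  2  4  3  5  4  3  2
(- denotes ∞ / unreachable)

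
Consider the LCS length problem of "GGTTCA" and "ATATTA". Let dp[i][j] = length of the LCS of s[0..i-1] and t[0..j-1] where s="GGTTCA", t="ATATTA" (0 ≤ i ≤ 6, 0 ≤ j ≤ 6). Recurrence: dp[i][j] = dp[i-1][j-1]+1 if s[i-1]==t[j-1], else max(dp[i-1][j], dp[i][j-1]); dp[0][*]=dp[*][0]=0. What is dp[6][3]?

   ''  A  T  A  T  T  A
''  0  0  0  0  0  0  0
 G  0  0  0  0  0  0  0
 G  0  0  0  0  0  0  0
 T  0  0  1  1  1  1  1
 T  0  0  1  1  2  2  2
 C  0  0  1  1  2  2  2
 A  0  1  1  2  2  2  3

2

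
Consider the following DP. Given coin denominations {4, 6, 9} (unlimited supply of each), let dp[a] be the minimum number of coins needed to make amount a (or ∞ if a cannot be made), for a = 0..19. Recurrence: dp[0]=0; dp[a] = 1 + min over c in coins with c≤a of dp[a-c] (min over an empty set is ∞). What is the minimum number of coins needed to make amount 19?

3

 a  0  1  2  3  4  5  6  7  8  9 10 11 12 13 14 15 16 17 18 19
dp  0  -  -  -  1  -  1  -  2  1  2  -  2  2  3  2  3  3  2  3
(- denotes ∞ / unreachable)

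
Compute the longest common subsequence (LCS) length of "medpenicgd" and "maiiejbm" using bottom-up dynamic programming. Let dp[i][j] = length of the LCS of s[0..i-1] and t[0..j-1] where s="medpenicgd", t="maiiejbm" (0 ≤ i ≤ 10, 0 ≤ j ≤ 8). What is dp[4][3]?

1

   ''  m  a  i  i  e  j  b  m
''  0  0  0  0  0  0  0  0  0
 m  0  1  1  1  1  1  1  1  1
 e  0  1  1  1  1  2  2  2  2
 d  0  1  1  1  1  2  2  2  2
 p  0  1  1  1  1  2  2  2  2
 e  0  1  1  1  1  2  2  2  2
 n  0  1  1  1  1  2  2  2  2
 i  0  1  1  2  2  2  2  2  2
 c  0  1  1  2  2  2  2  2  2
 g  0  1  1  2  2  2  2  2  2
 d  0  1  1  2  2  2  2  2  2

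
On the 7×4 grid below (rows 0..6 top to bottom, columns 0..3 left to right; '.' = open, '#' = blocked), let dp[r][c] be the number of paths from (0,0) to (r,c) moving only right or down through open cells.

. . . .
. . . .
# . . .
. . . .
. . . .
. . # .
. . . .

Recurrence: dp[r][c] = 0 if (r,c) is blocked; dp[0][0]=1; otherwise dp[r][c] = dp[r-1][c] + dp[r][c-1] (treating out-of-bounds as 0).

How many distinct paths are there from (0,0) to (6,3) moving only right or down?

r\c   0   1   2   3
  0   1   1   1   1
  1   1   2   3   4
  2   0   2   5   9
  3   0   2   7  16
  4   0   2   9  25
  5   0   2   0  25
  6   0   2   2  27

27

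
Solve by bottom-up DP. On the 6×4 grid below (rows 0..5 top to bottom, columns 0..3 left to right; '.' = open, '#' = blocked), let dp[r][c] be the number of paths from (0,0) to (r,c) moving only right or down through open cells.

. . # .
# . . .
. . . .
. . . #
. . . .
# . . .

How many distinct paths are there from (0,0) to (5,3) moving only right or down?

r\c   0   1   2   3
  0   1   1   0   0
  1   0   1   1   1
  2   0   1   2   3
  3   0   1   3   0
  4   0   1   4   4
  5   0   1   5   9

9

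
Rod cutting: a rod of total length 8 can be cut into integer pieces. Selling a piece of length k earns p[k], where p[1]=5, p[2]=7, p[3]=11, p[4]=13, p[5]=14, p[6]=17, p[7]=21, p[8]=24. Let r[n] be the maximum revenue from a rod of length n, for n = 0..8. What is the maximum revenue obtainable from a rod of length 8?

   n    0    1    2    3    4    5    6    7    8
r[n]    0    5   10   15   20   25   30   35   40

40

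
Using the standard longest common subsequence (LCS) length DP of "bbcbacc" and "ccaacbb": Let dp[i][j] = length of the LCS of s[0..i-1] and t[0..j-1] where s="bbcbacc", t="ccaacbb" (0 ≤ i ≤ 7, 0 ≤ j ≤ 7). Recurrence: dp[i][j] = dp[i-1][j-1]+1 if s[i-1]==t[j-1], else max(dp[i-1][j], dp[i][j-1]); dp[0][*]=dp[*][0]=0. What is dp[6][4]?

   ''  c  c  a  a  c  b  b
''  0  0  0  0  0  0  0  0
 b  0  0  0  0  0  0  1  1
 b  0  0  0  0  0  0  1  2
 c  0  1  1  1  1  1  1  2
 b  0  1  1  1  1  1  2  2
 a  0  1  1  2  2  2  2  2
 c  0  1  2  2  2  3  3  3
 c  0  1  2  2  2  3  3  3

2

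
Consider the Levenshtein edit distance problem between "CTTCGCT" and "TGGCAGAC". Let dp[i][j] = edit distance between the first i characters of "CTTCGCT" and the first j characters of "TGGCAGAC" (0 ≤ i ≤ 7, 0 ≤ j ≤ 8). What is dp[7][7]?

   ''  T  G  G  C  A  G  A  C
''  0  1  2  3  4  5  6  7  8
 C  1  1  2  3  3  4  5  6  7
 T  2  1  2  3  4  4  5  6  7
 T  3  2  2  3  4  5  5  6  7
 C  4  3  3  3  3  4  5  6  6
 G  5  4  3  3  4  4  4  5  6
 C  6  5  4  4  3  4  5  5  5
 T  7  6  5  5  4  4  5  6  6

6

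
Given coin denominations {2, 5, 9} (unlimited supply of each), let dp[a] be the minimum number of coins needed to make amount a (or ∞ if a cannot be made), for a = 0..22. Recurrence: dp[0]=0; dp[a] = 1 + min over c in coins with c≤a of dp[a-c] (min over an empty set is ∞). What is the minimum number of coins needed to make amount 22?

4

 a  0  1  2  3  4  5  6  7  8  9 10 11 12 13 14 15 16 17 18 19 20 21 22
dp  0  -  1  -  2  1  3  2  4  1  2  2  3  3  2  3  3  4  2  3  3  4  4
(- denotes ∞ / unreachable)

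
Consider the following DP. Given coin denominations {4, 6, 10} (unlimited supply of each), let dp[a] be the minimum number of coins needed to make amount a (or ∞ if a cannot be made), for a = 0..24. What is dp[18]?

 a  0  1  2  3  4  5  6  7  8  9 10 11 12 13 14 15 16 17 18 19 20 21 22 23 24
dp  0  -  -  -  1  -  1  -  2  -  1  -  2  -  2  -  2  -  3  -  2  -  3  -  3
(- denotes ∞ / unreachable)

3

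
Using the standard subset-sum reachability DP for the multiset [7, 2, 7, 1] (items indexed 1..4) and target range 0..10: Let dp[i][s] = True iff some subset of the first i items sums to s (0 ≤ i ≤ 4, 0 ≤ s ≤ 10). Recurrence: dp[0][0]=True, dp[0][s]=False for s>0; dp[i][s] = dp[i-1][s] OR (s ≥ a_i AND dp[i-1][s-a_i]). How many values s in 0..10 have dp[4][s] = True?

8

i\s   0   1   2   3   4   5   6   7   8   9  10
  0   T   F   F   F   F   F   F   F   F   F   F
  1   T   F   F   F   F   F   F   T   F   F   F
  2   T   F   T   F   F   F   F   T   F   T   F
  3   T   F   T   F   F   F   F   T   F   T   F
  4   T   T   T   T   F   F   F   T   T   T   T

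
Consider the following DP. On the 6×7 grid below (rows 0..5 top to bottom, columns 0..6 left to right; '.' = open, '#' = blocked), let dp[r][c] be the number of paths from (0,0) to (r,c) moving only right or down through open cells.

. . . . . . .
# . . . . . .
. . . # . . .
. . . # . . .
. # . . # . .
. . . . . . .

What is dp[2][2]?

r\c   0   1   2   3   4   5   6
  0   1   1   1   1   1   1   1
  1   0   1   2   3   4   5   6
  2   0   1   3   0   4   9  15
  3   0   1   4   0   4  13  28
  4   0   0   4   4   0  13  41
  5   0   0   4   8   8  21  62

3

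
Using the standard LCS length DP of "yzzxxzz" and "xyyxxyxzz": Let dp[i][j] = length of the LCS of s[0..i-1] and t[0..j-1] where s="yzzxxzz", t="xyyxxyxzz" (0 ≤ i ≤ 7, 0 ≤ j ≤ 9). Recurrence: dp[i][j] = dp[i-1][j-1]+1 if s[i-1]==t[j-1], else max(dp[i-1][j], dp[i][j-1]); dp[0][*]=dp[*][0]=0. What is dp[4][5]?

   ''  x  y  y  x  x  y  x  z  z
''  0  0  0  0  0  0  0  0  0  0
 y  0  0  1  1  1  1  1  1  1  1
 z  0  0  1  1  1  1  1  1  2  2
 z  0  0  1  1  1  1  1  1  2  3
 x  0  1  1  1  2  2  2  2  2  3
 x  0  1  1  1  2  3  3  3  3  3
 z  0  1  1  1  2  3  3  3  4  4
 z  0  1  1  1  2  3  3  3  4  5

2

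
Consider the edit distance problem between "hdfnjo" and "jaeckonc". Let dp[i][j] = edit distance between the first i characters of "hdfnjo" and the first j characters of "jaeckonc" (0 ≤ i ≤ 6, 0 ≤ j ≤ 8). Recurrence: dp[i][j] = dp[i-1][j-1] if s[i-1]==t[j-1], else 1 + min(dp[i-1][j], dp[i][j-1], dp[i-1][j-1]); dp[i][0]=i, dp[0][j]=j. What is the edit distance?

7

   ''  j  a  e  c  k  o  n  c
''  0  1  2  3  4  5  6  7  8
 h  1  1  2  3  4  5  6  7  8
 d  2  2  2  3  4  5  6  7  8
 f  3  3  3  3  4  5  6  7  8
 n  4  4  4  4  4  5  6  6  7
 j  5  4  5  5  5  5  6  7  7
 o  6  5  5  6  6  6  5  6  7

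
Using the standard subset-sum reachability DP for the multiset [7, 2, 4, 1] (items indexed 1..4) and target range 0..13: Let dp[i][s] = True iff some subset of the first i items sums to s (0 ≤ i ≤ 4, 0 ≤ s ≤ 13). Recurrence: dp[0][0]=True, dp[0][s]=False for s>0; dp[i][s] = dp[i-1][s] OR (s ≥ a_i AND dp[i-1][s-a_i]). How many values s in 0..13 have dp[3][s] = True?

8

i\s   0   1   2   3   4   5   6   7   8   9  10  11  12  13
  0   T   F   F   F   F   F   F   F   F   F   F   F   F   F
  1   T   F   F   F   F   F   F   T   F   F   F   F   F   F
  2   T   F   T   F   F   F   F   T   F   T   F   F   F   F
  3   T   F   T   F   T   F   T   T   F   T   F   T   F   T
  4   T   T   T   T   T   T   T   T   T   T   T   T   T   T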